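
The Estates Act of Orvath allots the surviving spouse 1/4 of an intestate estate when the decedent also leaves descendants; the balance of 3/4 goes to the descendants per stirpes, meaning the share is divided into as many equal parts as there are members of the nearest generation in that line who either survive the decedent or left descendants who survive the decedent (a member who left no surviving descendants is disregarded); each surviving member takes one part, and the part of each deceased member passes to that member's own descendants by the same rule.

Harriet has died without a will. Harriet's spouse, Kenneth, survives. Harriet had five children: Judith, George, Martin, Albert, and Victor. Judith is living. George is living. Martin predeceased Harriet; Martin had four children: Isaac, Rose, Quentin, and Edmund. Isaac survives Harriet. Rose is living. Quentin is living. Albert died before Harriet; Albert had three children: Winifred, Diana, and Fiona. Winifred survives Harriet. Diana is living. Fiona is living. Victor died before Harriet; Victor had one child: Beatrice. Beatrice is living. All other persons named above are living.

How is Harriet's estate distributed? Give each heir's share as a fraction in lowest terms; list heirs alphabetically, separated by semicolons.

Kenneth, as surviving spouse, takes 1/4.
The remaining 3/4 passes to Harriet's descendants per stirpes.
The 3/4 is divided into 5 equal shares of 3/20 among Judith, George, Martin, Albert, Victor.
Judith is living and takes 3/20.
George is living and takes 3/20.
Martin predeceased; the 3/20 allotted to Martin's branch passes to Martin's issue by representation.
The 3/20 is divided into 4 equal shares of 3/80 among Isaac, Rose, Quentin, Edmund.
Isaac is living and takes 3/80.
Rose is living and takes 3/80.
Quentin is living and takes 3/80.
Edmund is living and takes 3/80.
Albert predeceased; the 3/20 allotted to Albert's branch passes to Albert's issue by representation.
The 3/20 is divided into 3 equal shares of 1/20 among Winifred, Diana, Fiona.
Winifred is living and takes 1/20.
Diana is living and takes 1/20.
Fiona is living and takes 1/20.
Victor predeceased; the 3/20 allotted to Victor's branch passes to Victor's issue by representation.
Beatrice is the sole taker at this level and receives the full 3/20.

Beatrice 3/20; Diana 1/20; Edmund 3/80; Fiona 1/20; George 3/20; Isaac 3/80; Judith 3/20; Kenneth 1/4; Quentin 3/80; Rose 3/80; Winifred 1/20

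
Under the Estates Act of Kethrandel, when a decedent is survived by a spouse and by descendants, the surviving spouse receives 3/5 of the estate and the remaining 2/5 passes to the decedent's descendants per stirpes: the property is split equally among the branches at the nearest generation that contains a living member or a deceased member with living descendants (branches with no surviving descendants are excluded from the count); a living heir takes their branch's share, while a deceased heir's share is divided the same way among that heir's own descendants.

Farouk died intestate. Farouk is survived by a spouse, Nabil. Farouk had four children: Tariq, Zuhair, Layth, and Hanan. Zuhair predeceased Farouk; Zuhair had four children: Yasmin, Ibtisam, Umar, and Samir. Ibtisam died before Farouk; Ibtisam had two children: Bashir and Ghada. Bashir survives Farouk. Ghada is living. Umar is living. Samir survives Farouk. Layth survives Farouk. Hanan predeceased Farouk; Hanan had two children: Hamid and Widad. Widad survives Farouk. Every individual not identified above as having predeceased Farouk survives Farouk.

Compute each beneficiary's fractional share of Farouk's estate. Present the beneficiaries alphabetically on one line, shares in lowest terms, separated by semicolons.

Bashir 1/80; Ghada 1/80; Hamid 1/20; Layth 1/10; Nabil 3/5; Samir 1/40; Tariq 1/10; Umar 1/40; Widad 1/20; Yasmin 1/40

Nabil, as surviving spouse, takes 3/5.
The remaining 2/5 passes to Farouk's descendants per stirpes.
The 2/5 is divided into 4 equal shares of 1/10 among Tariq, Zuhair, Layth, Hanan.
Tariq is living and takes 1/10.
Zuhair predeceased; the 1/10 allotted to Zuhair's branch passes to Zuhair's issue by representation.
The 1/10 is divided into 4 equal shares of 1/40 among Yasmin, Ibtisam, Umar, Samir.
Yasmin is living and takes 1/40.
Ibtisam predeceased; the 1/40 allotted to Ibtisam's branch passes to Ibtisam's issue by representation.
The 1/40 is divided into 2 equal shares of 1/80 among Bashir, Ghada.
Bashir is living and takes 1/80.
Ghada is living and takes 1/80.
Umar is living and takes 1/40.
Samir is living and takes 1/40.
Layth is living and takes 1/10.
Hanan predeceased; the 1/10 allotted to Hanan's branch passes to Hanan's issue by representation.
The 1/10 is divided into 2 equal shares of 1/20 among Hamid, Widad.
Hamid is living and takes 1/20.
Widad is living and takes 1/20.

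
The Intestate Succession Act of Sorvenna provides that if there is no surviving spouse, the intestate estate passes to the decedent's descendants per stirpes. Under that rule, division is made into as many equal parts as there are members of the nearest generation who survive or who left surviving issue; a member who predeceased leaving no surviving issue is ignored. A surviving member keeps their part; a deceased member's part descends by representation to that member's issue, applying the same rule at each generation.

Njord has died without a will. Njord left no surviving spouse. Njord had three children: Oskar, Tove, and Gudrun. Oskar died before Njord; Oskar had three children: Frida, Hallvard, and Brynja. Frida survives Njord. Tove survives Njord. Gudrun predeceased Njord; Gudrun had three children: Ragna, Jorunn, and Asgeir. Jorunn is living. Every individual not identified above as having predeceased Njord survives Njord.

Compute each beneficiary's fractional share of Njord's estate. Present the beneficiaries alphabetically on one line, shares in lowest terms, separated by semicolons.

There is no surviving spouse, so the entire estate passes to Njord's descendants per stirpes.
The estate is divided into 3 equal shares of 1/3 among Oskar, Tove, Gudrun.
Oskar predeceased; the 1/3 allotted to Oskar's branch passes to Oskar's issue by representation.
The 1/3 is divided into 3 equal shares of 1/9 among Frida, Hallvard, Brynja.
Frida is living and takes 1/9.
Hallvard is living and takes 1/9.
Brynja is living and takes 1/9.
Tove is living and takes 1/3.
Gudrun predeceased; the 1/3 allotted to Gudrun's branch passes to Gudrun's issue by representation.
The 1/3 is divided into 3 equal shares of 1/9 among Ragna, Jorunn, Asgeir.
Ragna is living and takes 1/9.
Jorunn is living and takes 1/9.
Asgeir is living and takes 1/9.

Asgeir 1/9; Brynja 1/9; Frida 1/9; Hallvard 1/9; Jorunn 1/9; Ragna 1/9; Tove 1/3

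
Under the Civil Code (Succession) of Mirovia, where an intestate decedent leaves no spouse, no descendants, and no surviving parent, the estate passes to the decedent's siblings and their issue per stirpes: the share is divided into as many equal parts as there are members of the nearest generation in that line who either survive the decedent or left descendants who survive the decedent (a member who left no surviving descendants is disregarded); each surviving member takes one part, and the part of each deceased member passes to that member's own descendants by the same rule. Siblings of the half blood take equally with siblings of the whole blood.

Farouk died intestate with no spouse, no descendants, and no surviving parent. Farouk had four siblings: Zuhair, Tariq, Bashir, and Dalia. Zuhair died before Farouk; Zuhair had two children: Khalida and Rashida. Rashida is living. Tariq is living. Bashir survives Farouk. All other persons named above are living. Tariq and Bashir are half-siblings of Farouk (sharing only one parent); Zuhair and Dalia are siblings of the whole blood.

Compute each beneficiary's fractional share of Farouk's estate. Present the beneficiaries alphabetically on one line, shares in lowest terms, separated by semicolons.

No spouse, descendants, or parent survives, so the estate passes to Farouk's siblings per stirpes.
Half-blood and whole-blood siblings take equally under the stated rule.
The estate is divided into 4 equal shares of 1/4 among Zuhair, Tariq, Bashir, Dalia.
Zuhair predeceased; the 1/4 allotted to Zuhair's branch passes to Zuhair's issue by representation.
The 1/4 is divided into 2 equal shares of 1/8 among Khalida, Rashida.
Khalida is living and takes 1/8.
Rashida is living and takes 1/8.
Tariq is living and takes 1/4.
Bashir is living and takes 1/4.
Dalia is living and takes 1/4.

Bashir 1/4; Dalia 1/4; Khalida 1/8; Rashida 1/8; Tariq 1/4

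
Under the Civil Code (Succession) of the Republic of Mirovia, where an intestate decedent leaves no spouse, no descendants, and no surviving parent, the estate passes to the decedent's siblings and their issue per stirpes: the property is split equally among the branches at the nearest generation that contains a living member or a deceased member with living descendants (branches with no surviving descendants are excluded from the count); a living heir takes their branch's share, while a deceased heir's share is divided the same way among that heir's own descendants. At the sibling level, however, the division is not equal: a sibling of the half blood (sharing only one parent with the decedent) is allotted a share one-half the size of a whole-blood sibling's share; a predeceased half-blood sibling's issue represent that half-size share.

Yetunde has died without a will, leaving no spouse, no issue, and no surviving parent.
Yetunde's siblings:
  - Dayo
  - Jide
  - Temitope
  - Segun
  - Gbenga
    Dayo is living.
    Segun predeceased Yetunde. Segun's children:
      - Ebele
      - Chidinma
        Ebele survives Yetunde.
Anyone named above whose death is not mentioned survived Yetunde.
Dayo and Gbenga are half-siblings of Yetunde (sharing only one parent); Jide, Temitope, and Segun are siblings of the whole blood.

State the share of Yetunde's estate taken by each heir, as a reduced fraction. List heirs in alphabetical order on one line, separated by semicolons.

Chidinma 1/8; Dayo 1/8; Ebele 1/8; Gbenga 1/8; Jide 1/4; Temitope 1/4

No spouse, descendants, or parent survives, so the estate passes to Yetunde's siblings per stirpes.
Half-blood siblings count for one-half the weight of whole-blood siblings at the initial division.
Dividing 1 in proportion to weights (total weight 4): Dayo (weight 1/2) → 1/8; Jide (weight 1) → 1/4; Temitope (weight 1) → 1/4; Segun (weight 1) → 1/4; Gbenga (weight 1/2) → 1/8.
Dayo is living and takes 1/8.
Jide is living and takes 1/4.
Temitope is living and takes 1/4.
Segun predeceased; the 1/4 allotted to Segun's branch passes to Segun's issue by representation.
The 1/4 is divided into 2 equal shares of 1/8 among Ebele, Chidinma.
Ebele is living and takes 1/8.
Chidinma is living and takes 1/8.
Gbenga is living and takes 1/8.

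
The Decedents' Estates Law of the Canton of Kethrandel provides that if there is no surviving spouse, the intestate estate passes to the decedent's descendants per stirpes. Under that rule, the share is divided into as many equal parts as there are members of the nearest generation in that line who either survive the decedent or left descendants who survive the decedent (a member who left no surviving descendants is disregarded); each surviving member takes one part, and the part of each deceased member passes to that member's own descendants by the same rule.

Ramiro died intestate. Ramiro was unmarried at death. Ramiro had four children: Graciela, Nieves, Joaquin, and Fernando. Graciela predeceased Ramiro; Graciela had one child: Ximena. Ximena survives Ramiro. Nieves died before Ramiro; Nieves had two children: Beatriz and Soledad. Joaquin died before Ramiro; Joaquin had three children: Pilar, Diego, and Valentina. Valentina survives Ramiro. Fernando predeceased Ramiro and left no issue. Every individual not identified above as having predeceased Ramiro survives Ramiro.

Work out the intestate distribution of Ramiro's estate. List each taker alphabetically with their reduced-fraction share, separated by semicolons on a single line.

There is no surviving spouse, so the entire estate passes to Ramiro's descendants per stirpes.
Fernando left no surviving issue, so that branch lapses and is disregarded.
The estate is divided into 3 equal shares of 1/3 among Graciela, Nieves, Joaquin.
Graciela predeceased; the 1/3 allotted to Graciela's branch passes to Graciela's issue by representation.
Ximena is the sole taker at this level and receives the full 1/3.
Nieves predeceased; the 1/3 allotted to Nieves's branch passes to Nieves's issue by representation.
The 1/3 is divided into 2 equal shares of 1/6 among Beatriz, Soledad.
Beatriz is living and takes 1/6.
Soledad is living and takes 1/6.
Joaquin predeceased; the 1/3 allotted to Joaquin's branch passes to Joaquin's issue by representation.
The 1/3 is divided into 3 equal shares of 1/9 among Pilar, Diego, Valentina.
Pilar is living and takes 1/9.
Diego is living and takes 1/9.
Valentina is living and takes 1/9.

Beatriz 1/6; Diego 1/9; Pilar 1/9; Soledad 1/6; Valentina 1/9; Ximena 1/3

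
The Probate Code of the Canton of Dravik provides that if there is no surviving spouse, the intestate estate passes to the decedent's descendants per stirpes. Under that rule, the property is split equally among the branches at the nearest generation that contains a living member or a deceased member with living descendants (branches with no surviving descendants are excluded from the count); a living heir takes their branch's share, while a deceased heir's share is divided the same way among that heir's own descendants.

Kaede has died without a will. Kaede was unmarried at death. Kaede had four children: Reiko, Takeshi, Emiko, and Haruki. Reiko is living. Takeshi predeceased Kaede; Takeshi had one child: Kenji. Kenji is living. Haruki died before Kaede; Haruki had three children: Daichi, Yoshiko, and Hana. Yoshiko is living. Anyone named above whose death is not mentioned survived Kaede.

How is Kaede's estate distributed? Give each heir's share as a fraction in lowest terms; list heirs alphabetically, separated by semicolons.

Daichi 1/12; Emiko 1/4; Hana 1/12; Kenji 1/4; Reiko 1/4; Yoshiko 1/12

There is no surviving spouse, so the entire estate passes to Kaede's descendants per stirpes.
The estate is divided into 4 equal shares of 1/4 among Reiko, Takeshi, Emiko, Haruki.
Reiko is living and takes 1/4.
Takeshi predeceased; the 1/4 allotted to Takeshi's branch passes to Takeshi's issue by representation.
Kenji is the sole taker at this level and receives the full 1/4.
Emiko is living and takes 1/4.
Haruki predeceased; the 1/4 allotted to Haruki's branch passes to Haruki's issue by representation.
The 1/4 is divided into 3 equal shares of 1/12 among Daichi, Yoshiko, Hana.
Daichi is living and takes 1/12.
Yoshiko is living and takes 1/12.
Hana is living and takes 1/12.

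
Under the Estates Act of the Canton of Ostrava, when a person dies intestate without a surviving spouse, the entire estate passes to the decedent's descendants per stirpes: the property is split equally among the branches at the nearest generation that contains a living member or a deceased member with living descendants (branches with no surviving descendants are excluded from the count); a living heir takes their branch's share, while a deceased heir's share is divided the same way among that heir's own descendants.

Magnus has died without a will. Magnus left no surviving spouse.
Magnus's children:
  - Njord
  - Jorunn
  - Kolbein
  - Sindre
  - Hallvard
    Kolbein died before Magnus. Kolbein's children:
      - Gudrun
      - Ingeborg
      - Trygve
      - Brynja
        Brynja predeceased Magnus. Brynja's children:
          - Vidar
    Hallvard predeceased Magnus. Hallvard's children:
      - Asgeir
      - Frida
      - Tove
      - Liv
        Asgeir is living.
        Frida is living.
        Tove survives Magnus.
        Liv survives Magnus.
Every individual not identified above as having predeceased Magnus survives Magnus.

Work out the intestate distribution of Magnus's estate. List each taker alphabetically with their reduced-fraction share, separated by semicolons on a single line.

There is no surviving spouse, so the entire estate passes to Magnus's descendants per stirpes.
The estate is divided into 5 equal shares of 1/5 among Njord, Jorunn, Kolbein, Sindre, Hallvard.
Njord is living and takes 1/5.
Jorunn is living and takes 1/5.
Kolbein predeceased; the 1/5 allotted to Kolbein's branch passes to Kolbein's issue by representation.
The 1/5 is divided into 4 equal shares of 1/20 among Gudrun, Ingeborg, Trygve, Brynja.
Gudrun is living and takes 1/20.
Ingeborg is living and takes 1/20.
Trygve is living and takes 1/20.
Brynja predeceased; the 1/20 allotted to Brynja's branch passes to Brynja's issue by representation.
Vidar is the sole taker at this level and receives the full 1/20.
Sindre is living and takes 1/5.
Hallvard predeceased; the 1/5 allotted to Hallvard's branch passes to Hallvard's issue by representation.
The 1/5 is divided into 4 equal shares of 1/20 among Asgeir, Frida, Tove, Liv.
Asgeir is living and takes 1/20.
Frida is living and takes 1/20.
Tove is living and takes 1/20.
Liv is living and takes 1/20.

Asgeir 1/20; Frida 1/20; Gudrun 1/20; Ingeborg 1/20; Jorunn 1/5; Liv 1/20; Njord 1/5; Sindre 1/5; Tove 1/20; Trygve 1/20; Vidar 1/20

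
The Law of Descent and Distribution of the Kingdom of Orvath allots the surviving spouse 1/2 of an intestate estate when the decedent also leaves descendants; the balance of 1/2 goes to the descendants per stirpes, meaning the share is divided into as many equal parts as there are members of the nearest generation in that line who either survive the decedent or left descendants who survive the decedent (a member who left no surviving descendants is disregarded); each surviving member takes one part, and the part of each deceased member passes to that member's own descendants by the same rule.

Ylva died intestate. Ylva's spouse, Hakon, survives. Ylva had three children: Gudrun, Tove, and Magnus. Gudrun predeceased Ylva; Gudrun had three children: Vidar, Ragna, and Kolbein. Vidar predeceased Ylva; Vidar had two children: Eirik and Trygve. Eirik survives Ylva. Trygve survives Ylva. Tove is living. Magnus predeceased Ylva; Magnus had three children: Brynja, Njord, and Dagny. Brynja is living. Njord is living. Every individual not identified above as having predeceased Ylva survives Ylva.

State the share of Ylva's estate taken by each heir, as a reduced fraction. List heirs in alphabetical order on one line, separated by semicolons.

Brynja 1/18; Dagny 1/18; Eirik 1/36; Hakon 1/2; Kolbein 1/18; Njord 1/18; Ragna 1/18; Tove 1/6; Trygve 1/36

Hakon, as surviving spouse, takes 1/2.
The remaining 1/2 passes to Ylva's descendants per stirpes.
The 1/2 is divided into 3 equal shares of 1/6 among Gudrun, Tove, Magnus.
Gudrun predeceased; the 1/6 allotted to Gudrun's branch passes to Gudrun's issue by representation.
The 1/6 is divided into 3 equal shares of 1/18 among Vidar, Ragna, Kolbein.
Vidar predeceased; the 1/18 allotted to Vidar's branch passes to Vidar's issue by representation.
The 1/18 is divided into 2 equal shares of 1/36 among Eirik, Trygve.
Eirik is living and takes 1/36.
Trygve is living and takes 1/36.
Ragna is living and takes 1/18.
Kolbein is living and takes 1/18.
Tove is living and takes 1/6.
Magnus predeceased; the 1/6 allotted to Magnus's branch passes to Magnus's issue by representation.
The 1/6 is divided into 3 equal shares of 1/18 among Brynja, Njord, Dagny.
Brynja is living and takes 1/18.
Njord is living and takes 1/18.
Dagny is living and takes 1/18.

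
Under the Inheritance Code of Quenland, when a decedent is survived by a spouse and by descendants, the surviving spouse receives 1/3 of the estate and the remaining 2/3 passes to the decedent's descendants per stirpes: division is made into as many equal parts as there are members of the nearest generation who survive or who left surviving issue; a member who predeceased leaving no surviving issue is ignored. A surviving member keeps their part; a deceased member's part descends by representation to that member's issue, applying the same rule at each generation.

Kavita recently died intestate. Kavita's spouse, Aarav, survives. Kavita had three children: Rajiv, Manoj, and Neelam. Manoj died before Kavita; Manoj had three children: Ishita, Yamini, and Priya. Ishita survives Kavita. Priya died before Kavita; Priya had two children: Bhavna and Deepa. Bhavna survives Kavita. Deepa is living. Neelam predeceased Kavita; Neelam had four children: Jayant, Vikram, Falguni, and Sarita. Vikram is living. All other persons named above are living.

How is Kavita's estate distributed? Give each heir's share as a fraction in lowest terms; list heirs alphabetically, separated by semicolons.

Aarav, as surviving spouse, takes 1/3.
The remaining 2/3 passes to Kavita's descendants per stirpes.
The 2/3 is divided into 3 equal shares of 2/9 among Rajiv, Manoj, Neelam.
Rajiv is living and takes 2/9.
Manoj predeceased; the 2/9 allotted to Manoj's branch passes to Manoj's issue by representation.
The 2/9 is divided into 3 equal shares of 2/27 among Ishita, Yamini, Priya.
Ishita is living and takes 2/27.
Yamini is living and takes 2/27.
Priya predeceased; the 2/27 allotted to Priya's branch passes to Priya's issue by representation.
The 2/27 is divided into 2 equal shares of 1/27 among Bhavna, Deepa.
Bhavna is living and takes 1/27.
Deepa is living and takes 1/27.
Neelam predeceased; the 2/9 allotted to Neelam's branch passes to Neelam's issue by representation.
The 2/9 is divided into 4 equal shares of 1/18 among Jayant, Vikram, Falguni, Sarita.
Jayant is living and takes 1/18.
Vikram is living and takes 1/18.
Falguni is living and takes 1/18.
Sarita is living and takes 1/18.

Aarav 1/3; Bhavna 1/27; Deepa 1/27; Falguni 1/18; Ishita 2/27; Jayant 1/18; Rajiv 2/9; Sarita 1/18; Vikram 1/18; Yamini 2/27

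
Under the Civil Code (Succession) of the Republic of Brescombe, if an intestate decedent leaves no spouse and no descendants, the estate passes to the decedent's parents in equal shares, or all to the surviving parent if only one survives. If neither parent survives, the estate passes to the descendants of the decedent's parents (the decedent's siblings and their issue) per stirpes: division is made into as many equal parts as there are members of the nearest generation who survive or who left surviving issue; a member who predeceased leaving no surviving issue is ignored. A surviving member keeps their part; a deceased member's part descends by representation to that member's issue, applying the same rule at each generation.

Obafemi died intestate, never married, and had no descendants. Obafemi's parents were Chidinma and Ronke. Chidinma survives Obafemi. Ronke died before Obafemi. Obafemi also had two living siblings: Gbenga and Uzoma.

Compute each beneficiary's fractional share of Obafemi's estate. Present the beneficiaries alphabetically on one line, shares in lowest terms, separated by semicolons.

Only one parent, Chidinma, survives, so Chidinma takes the entire estate. The siblings take nothing because a surviving parent has priority.

Chidinma 1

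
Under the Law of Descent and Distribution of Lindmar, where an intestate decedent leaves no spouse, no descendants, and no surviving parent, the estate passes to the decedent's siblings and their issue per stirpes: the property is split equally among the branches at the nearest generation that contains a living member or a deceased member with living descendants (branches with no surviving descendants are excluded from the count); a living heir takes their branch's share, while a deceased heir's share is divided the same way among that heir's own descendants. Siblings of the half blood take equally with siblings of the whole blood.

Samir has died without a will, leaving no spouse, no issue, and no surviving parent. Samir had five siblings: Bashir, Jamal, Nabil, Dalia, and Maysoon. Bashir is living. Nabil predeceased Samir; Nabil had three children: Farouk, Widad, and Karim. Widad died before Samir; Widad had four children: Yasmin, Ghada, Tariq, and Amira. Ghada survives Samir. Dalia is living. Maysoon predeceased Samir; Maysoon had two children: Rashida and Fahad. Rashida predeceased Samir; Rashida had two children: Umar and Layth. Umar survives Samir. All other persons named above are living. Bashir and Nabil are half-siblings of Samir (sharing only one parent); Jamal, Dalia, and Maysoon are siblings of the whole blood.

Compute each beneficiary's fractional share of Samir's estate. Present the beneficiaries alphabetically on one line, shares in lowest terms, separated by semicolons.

Amira 1/60; Bashir 1/5; Dalia 1/5; Fahad 1/10; Farouk 1/15; Ghada 1/60; Jamal 1/5; Karim 1/15; Layth 1/20; Tariq 1/60; Umar 1/20; Yasmin 1/60

No spouse, descendants, or parent survives, so the estate passes to Samir's siblings per stirpes.
Half-blood and whole-blood siblings take equally under the stated rule.
The estate is divided into 5 equal shares of 1/5 among Bashir, Jamal, Nabil, Dalia, Maysoon.
Bashir is living and takes 1/5.
Jamal is living and takes 1/5.
Nabil predeceased; the 1/5 allotted to Nabil's branch passes to Nabil's issue by representation.
The 1/5 is divided into 3 equal shares of 1/15 among Farouk, Widad, Karim.
Farouk is living and takes 1/15.
Widad predeceased; the 1/15 allotted to Widad's branch passes to Widad's issue by representation.
The 1/15 is divided into 4 equal shares of 1/60 among Yasmin, Ghada, Tariq, Amira.
Yasmin is living and takes 1/60.
Ghada is living and takes 1/60.
Tariq is living and takes 1/60.
Amira is living and takes 1/60.
Karim is living and takes 1/15.
Dalia is living and takes 1/5.
Maysoon predeceased; the 1/5 allotted to Maysoon's branch passes to Maysoon's issue by representation.
The 1/5 is divided into 2 equal shares of 1/10 among Rashida, Fahad.
Rashida predeceased; the 1/10 allotted to Rashida's branch passes to Rashida's issue by representation.
The 1/10 is divided into 2 equal shares of 1/20 among Umar, Layth.
Umar is living and takes 1/20.
Layth is living and takes 1/20.
Fahad is living and takes 1/10.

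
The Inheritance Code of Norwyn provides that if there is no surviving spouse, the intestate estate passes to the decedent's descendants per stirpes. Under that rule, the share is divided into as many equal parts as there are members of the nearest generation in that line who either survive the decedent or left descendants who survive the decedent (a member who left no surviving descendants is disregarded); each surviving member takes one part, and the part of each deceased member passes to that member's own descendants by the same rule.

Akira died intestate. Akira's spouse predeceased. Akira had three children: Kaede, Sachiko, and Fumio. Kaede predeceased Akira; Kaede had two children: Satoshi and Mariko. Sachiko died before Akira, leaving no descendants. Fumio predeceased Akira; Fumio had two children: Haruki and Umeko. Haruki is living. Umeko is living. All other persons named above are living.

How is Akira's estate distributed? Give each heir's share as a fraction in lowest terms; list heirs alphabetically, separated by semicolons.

There is no surviving spouse, so the entire estate passes to Akira's descendants per stirpes.
Sachiko left no surviving issue, so that branch lapses and is disregarded.
The estate is divided into 2 equal shares of 1/2 among Kaede, Fumio.
Kaede predeceased; the 1/2 allotted to Kaede's branch passes to Kaede's issue by representation.
The 1/2 is divided into 2 equal shares of 1/4 among Satoshi, Mariko.
Satoshi is living and takes 1/4.
Mariko is living and takes 1/4.
Fumio predeceased; the 1/2 allotted to Fumio's branch passes to Fumio's issue by representation.
The 1/2 is divided into 2 equal shares of 1/4 among Haruki, Umeko.
Haruki is living and takes 1/4.
Umeko is living and takes 1/4.

Haruki 1/4; Mariko 1/4; Satoshi 1/4; Umeko 1/4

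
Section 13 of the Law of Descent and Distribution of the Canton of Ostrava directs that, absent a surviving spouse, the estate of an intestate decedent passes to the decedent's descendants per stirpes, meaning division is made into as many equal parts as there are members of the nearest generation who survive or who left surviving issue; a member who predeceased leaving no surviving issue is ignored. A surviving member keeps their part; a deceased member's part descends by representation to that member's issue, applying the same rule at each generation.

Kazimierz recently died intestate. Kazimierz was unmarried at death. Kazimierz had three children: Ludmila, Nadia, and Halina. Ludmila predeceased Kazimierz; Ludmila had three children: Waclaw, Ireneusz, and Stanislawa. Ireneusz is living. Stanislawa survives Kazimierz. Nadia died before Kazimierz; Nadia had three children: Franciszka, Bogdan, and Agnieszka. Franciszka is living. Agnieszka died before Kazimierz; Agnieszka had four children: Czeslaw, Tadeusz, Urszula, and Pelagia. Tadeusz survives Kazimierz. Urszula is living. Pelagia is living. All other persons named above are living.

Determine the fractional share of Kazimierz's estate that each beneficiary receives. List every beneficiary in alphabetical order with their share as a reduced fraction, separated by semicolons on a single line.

There is no surviving spouse, so the entire estate passes to Kazimierz's descendants per stirpes.
The estate is divided into 3 equal shares of 1/3 among Ludmila, Nadia, Halina.
Ludmila predeceased; the 1/3 allotted to Ludmila's branch passes to Ludmila's issue by representation.
The 1/3 is divided into 3 equal shares of 1/9 among Waclaw, Ireneusz, Stanislawa.
Waclaw is living and takes 1/9.
Ireneusz is living and takes 1/9.
Stanislawa is living and takes 1/9.
Nadia predeceased; the 1/3 allotted to Nadia's branch passes to Nadia's issue by representation.
The 1/3 is divided into 3 equal shares of 1/9 among Franciszka, Bogdan, Agnieszka.
Franciszka is living and takes 1/9.
Bogdan is living and takes 1/9.
Agnieszka predeceased; the 1/9 allotted to Agnieszka's branch passes to Agnieszka's issue by representation.
The 1/9 is divided into 4 equal shares of 1/36 among Czeslaw, Tadeusz, Urszula, Pelagia.
Czeslaw is living and takes 1/36.
Tadeusz is living and takes 1/36.
Urszula is living and takes 1/36.
Pelagia is living and takes 1/36.
Halina is living and takes 1/3.

Bogdan 1/9; Czeslaw 1/36; Franciszka 1/9; Halina 1/3; Ireneusz 1/9; Pelagia 1/36; Stanislawa 1/9; Tadeusz 1/36; Urszula 1/36; Waclaw 1/9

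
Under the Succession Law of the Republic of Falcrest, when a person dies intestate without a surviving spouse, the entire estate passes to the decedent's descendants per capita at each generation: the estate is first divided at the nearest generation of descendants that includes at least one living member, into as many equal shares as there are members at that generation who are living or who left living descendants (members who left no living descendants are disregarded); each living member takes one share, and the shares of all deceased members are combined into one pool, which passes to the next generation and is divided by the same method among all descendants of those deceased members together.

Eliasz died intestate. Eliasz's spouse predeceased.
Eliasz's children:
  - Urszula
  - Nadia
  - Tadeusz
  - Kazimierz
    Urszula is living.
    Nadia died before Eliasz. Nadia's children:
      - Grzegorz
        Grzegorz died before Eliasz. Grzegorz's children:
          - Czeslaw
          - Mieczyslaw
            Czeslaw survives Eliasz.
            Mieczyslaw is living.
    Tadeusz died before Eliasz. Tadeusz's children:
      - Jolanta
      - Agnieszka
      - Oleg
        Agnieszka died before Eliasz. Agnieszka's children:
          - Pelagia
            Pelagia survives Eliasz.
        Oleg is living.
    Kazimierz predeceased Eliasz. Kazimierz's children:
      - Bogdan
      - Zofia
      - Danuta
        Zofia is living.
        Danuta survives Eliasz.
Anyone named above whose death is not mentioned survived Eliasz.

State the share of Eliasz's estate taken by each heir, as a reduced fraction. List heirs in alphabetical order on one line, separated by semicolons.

There is no surviving spouse, so the entire estate passes to Eliasz's descendants per capita at each generation.
At generation 1 (Urszula, Nadia, Tadeusz, Kazimierz) there are 4 shares of (1)/4 = 1/4 each.
Living: Urszula — each takes 1/4.
Deceased: Nadia, Tadeusz, and Kazimierz. Their combined 3/4 is pooled and carried to generation 2.
At generation 2 (Grzegorz, Jolanta, Agnieszka, Oleg, Bogdan, Zofia, Danuta) there are 7 shares of (3/4)/7 = 3/28 each.
Living: Jolanta, Oleg, Bogdan, Zofia, and Danuta — each takes 3/28.
Deceased: Grzegorz and Agnieszka. Their combined 3/14 is pooled and carried to generation 3.
At generation 3 (Czeslaw, Mieczyslaw, Pelagia) there are 3 shares of (3/14)/3 = 1/14 each.
Living: Czeslaw, Mieczyslaw, and Pelagia — each takes 1/14.

Bogdan 3/28; Czeslaw 1/14; Danuta 3/28; Jolanta 3/28; Mieczyslaw 1/14; Oleg 3/28; Pelagia 1/14; Urszula 1/4; Zofia 3/28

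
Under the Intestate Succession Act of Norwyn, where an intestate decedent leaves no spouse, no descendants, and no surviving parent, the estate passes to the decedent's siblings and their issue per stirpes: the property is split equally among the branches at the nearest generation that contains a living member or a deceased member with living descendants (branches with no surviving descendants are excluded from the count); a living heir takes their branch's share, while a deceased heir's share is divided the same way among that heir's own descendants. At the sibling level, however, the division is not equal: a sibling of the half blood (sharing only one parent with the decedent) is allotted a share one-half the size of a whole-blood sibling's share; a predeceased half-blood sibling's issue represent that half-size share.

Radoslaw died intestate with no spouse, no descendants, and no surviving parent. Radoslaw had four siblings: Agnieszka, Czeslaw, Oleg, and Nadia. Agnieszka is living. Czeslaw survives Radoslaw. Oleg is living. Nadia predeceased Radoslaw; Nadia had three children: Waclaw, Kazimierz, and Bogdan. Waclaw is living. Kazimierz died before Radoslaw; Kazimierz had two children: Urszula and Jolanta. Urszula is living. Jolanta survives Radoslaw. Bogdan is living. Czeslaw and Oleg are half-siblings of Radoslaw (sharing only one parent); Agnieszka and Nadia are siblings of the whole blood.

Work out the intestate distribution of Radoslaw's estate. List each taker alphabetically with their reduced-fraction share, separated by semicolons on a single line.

Agnieszka 1/3; Bogdan 1/9; Czeslaw 1/6; Jolanta 1/18; Oleg 1/6; Urszula 1/18; Waclaw 1/9

No spouse, descendants, or parent survives, so the estate passes to Radoslaw's siblings per stirpes.
Half-blood siblings count for one-half the weight of whole-blood siblings at the initial division.
Dividing 1 in proportion to weights (total weight 3): Agnieszka (weight 1) → 1/3; Czeslaw (weight 1/2) → 1/6; Oleg (weight 1/2) → 1/6; Nadia (weight 1) → 1/3.
Agnieszka is living and takes 1/3.
Czeslaw is living and takes 1/6.
Oleg is living and takes 1/6.
Nadia predeceased; the 1/3 allotted to Nadia's branch passes to Nadia's issue by representation.
The 1/3 is divided into 3 equal shares of 1/9 among Waclaw, Kazimierz, Bogdan.
Waclaw is living and takes 1/9.
Kazimierz predeceased; the 1/9 allotted to Kazimierz's branch passes to Kazimierz's issue by representation.
The 1/9 is divided into 2 equal shares of 1/18 among Urszula, Jolanta.
Urszula is living and takes 1/18.
Jolanta is living and takes 1/18.
Bogdan is living and takes 1/9.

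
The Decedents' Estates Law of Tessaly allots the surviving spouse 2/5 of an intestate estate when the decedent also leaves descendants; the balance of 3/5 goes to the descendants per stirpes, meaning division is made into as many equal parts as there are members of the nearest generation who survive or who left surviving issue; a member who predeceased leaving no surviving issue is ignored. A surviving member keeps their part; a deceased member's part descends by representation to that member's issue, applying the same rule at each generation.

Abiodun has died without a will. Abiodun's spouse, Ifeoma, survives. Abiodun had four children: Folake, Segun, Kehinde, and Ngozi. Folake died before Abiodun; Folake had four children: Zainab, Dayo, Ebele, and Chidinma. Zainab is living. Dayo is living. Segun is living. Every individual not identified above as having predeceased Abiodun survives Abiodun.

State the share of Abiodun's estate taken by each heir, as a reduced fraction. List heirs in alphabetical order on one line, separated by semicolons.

Chidinma 3/80; Dayo 3/80; Ebele 3/80; Ifeoma 2/5; Kehinde 3/20; Ngozi 3/20; Segun 3/20; Zainab 3/80

Ifeoma, as surviving spouse, takes 2/5.
The remaining 3/5 passes to Abiodun's descendants per stirpes.
The 3/5 is divided into 4 equal shares of 3/20 among Folake, Segun, Kehinde, Ngozi.
Folake predeceased; the 3/20 allotted to Folake's branch passes to Folake's issue by representation.
The 3/20 is divided into 4 equal shares of 3/80 among Zainab, Dayo, Ebele, Chidinma.
Zainab is living and takes 3/80.
Dayo is living and takes 3/80.
Ebele is living and takes 3/80.
Chidinma is living and takes 3/80.
Segun is living and takes 3/20.
Kehinde is living and takes 3/20.
Ngozi is living and takes 3/20.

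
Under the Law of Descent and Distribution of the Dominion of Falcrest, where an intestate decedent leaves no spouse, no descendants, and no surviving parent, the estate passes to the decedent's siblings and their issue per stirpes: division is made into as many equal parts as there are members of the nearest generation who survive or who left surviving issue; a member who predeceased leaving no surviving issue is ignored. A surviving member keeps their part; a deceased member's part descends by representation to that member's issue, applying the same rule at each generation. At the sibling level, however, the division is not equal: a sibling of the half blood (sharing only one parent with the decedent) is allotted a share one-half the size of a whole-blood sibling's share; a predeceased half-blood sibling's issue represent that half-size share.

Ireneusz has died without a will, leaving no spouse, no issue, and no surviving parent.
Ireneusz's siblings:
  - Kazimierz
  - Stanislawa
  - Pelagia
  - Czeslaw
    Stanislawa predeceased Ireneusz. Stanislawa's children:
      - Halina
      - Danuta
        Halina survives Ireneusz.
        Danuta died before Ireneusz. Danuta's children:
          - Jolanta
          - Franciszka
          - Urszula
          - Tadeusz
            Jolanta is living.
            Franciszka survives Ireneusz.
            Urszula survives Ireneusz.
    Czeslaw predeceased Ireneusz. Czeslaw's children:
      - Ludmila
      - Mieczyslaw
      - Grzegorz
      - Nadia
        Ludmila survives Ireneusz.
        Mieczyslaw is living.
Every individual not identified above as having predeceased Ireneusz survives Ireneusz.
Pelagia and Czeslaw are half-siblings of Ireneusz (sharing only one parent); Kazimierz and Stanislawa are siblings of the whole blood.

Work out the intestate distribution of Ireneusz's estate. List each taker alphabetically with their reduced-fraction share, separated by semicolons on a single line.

Franciszka 1/24; Grzegorz 1/24; Halina 1/6; Jolanta 1/24; Kazimierz 1/3; Ludmila 1/24; Mieczyslaw 1/24; Nadia 1/24; Pelagia 1/6; Tadeusz 1/24; Urszula 1/24

No spouse, descendants, or parent survives, so the estate passes to Ireneusz's siblings per stirpes.
Half-blood siblings count for one-half the weight of whole-blood siblings at the initial division.
Dividing 1 in proportion to weights (total weight 3): Kazimierz (weight 1) → 1/3; Stanislawa (weight 1) → 1/3; Pelagia (weight 1/2) → 1/6; Czeslaw (weight 1/2) → 1/6.
Kazimierz is living and takes 1/3.
Stanislawa predeceased; the 1/3 allotted to Stanislawa's branch passes to Stanislawa's issue by representation.
The 1/3 is divided into 2 equal shares of 1/6 among Halina, Danuta.
Halina is living and takes 1/6.
Danuta predeceased; the 1/6 allotted to Danuta's branch passes to Danuta's issue by representation.
The 1/6 is divided into 4 equal shares of 1/24 among Jolanta, Franciszka, Urszula, Tadeusz.
Jolanta is living and takes 1/24.
Franciszka is living and takes 1/24.
Urszula is living and takes 1/24.
Tadeusz is living and takes 1/24.
Pelagia is living and takes 1/6.
Czeslaw predeceased; the 1/6 allotted to Czeslaw's branch passes to Czeslaw's issue by representation.
The 1/6 is divided into 4 equal shares of 1/24 among Ludmila, Mieczyslaw, Grzegorz, Nadia.
Ludmila is living and takes 1/24.
Mieczyslaw is living and takes 1/24.
Grzegorz is living and takes 1/24.
Nadia is living and takes 1/24.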